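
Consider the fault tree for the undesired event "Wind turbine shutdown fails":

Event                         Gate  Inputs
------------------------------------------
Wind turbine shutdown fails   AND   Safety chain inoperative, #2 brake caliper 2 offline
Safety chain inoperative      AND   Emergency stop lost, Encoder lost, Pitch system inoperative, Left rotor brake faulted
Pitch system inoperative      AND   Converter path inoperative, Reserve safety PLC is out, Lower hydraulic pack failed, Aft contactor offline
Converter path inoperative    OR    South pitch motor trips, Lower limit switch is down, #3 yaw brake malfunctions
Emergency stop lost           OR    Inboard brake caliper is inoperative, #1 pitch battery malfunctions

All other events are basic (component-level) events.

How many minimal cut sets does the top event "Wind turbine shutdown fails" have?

6

Emergency stop lost [OR]: union of children's cut sets → 2 cut set(s).
Converter path inoperative [OR]: union of children's cut sets → 3 cut set(s).
Pitch system inoperative [AND]: one cut set from each child combined → 3 × 1 × 1 × 1 = 3 cut set(s).
Safety chain inoperative [AND]: one cut set from each child combined → 2 × 1 × 3 × 1 = 6 cut set(s).
Wind turbine shutdown fails [AND]: one cut set from each child combined → 6 × 1 = 6 cut set(s).
Minimal cut sets: {#2 brake caliper 2 offline, Aft contactor offline, Encoder lost, Inboard brake caliper is inoperative, Left rotor brake faulted, Lower hydraulic pack failed, Reserve safety PLC is out, South pitch motor trips}; {#2 brake caliper 2 offline, Aft contactor offline, Encoder lost, Inboard brake caliper is inoperative, Left rotor brake faulted, Lower hydraulic pack failed, Lower limit switch is down, Reserve safety PLC is out}; {#2 brake caliper 2 offline, #3 yaw brake malfunctions, Aft contactor offline, Encoder lost, Inboard brake caliper is inoperative, Left rotor brake faulted, Lower hydraulic pack failed, Reserve safety PLC is out}; {#1 pitch battery malfunctions, #2 brake caliper 2 offline, Aft contactor offline, Encoder lost, Left rotor brake faulted, Lower hydraulic pack failed, Reserve safety PLC is out, South pitch motor trips}; {#1 pitch battery malfunctions, #2 brake caliper 2 offline, Aft contactor offline, Encoder lost, Left rotor brake faulted, Lower hydraulic pack failed, Lower limit switch is down, Reserve safety PLC is out}; {#1 pitch battery malfunctions, #2 brake caliper 2 offline, #3 yaw brake malfunctions, Aft contactor offline, Encoder lost, Left rotor brake faulted, Lower hydraulic pack failed, Reserve safety PLC is out}.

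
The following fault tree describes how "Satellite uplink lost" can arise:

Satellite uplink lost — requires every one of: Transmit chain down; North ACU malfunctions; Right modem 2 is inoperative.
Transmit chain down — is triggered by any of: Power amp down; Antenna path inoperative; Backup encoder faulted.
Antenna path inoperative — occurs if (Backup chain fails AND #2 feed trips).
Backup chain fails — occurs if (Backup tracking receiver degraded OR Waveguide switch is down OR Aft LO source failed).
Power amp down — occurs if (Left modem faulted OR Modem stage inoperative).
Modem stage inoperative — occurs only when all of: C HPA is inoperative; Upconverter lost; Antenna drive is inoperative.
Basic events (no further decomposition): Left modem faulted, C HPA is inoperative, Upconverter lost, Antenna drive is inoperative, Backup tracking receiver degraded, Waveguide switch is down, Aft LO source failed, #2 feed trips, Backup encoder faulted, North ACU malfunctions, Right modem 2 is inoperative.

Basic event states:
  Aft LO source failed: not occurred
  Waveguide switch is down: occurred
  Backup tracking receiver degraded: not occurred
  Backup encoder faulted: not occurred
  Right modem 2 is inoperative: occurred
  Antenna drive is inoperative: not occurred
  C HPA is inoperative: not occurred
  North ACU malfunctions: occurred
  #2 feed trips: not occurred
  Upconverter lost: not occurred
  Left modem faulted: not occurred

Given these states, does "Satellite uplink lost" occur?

No

Modem stage inoperative [AND]: C HPA is inoperative=not, Upconverter lost=not, Antenna drive is inoperative=not → not all inputs occur → does not occur.
Power amp down [OR]: Left modem faulted=not, Modem stage inoperative=not → no input occurs → does not occur.
Backup chain fails [OR]: Backup tracking receiver degraded=not, Waveguide switch is down=occurs, Aft LO source failed=not → at least one input occurs → occurs.
Antenna path inoperative [AND]: Backup chain fails=occurs, #2 feed trips=not → not all inputs occur → does not occur.
Transmit chain down [OR]: Power amp down=not, Antenna path inoperative=not, Backup encoder faulted=not → no input occurs → does not occur.
Satellite uplink lost [AND]: Transmit chain down=not, North ACU malfunctions=occurs, Right modem 2 is inoperative=occurs → not all inputs occur → does not occur.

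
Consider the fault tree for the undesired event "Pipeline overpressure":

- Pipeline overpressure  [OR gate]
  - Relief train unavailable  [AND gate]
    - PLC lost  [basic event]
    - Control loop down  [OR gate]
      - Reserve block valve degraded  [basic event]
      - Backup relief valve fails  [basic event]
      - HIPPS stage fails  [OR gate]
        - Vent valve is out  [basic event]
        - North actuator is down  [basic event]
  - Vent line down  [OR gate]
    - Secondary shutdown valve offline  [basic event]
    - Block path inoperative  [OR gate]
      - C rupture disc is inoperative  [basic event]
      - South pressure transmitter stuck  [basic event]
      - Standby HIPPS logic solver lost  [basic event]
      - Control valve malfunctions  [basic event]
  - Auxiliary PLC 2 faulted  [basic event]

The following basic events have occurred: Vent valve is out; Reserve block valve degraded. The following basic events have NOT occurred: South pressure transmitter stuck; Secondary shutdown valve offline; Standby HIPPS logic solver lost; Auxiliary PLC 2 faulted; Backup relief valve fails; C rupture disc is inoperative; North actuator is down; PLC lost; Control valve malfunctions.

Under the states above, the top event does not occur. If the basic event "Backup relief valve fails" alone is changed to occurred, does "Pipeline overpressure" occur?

Counterfactual: set "Backup relief valve fails" to occurred.
HIPPS stage fails [OR]: Vent valve is out=occurs, North actuator is down=not → at least one input occurs → occurs.
Control loop down [OR]: Reserve block valve degraded=occurs, Backup relief valve fails=occurs, HIPPS stage fails=occurs → at least one input occurs → occurs.
Relief train unavailable [AND]: PLC lost=not, Control loop down=occurs → not all inputs occur → does not occur.
Block path inoperative [OR]: C rupture disc is inoperative=not, South pressure transmitter stuck=not, Standby HIPPS logic solver lost=not, Control valve malfunctions=not → no input occurs → does not occur.
Vent line down [OR]: Secondary shutdown valve offline=not, Block path inoperative=not → no input occurs → does not occur.
Pipeline overpressure [OR]: Relief train unavailable=not, Vent line down=not, Auxiliary PLC 2 faulted=not → no input occurs → does not occur.

No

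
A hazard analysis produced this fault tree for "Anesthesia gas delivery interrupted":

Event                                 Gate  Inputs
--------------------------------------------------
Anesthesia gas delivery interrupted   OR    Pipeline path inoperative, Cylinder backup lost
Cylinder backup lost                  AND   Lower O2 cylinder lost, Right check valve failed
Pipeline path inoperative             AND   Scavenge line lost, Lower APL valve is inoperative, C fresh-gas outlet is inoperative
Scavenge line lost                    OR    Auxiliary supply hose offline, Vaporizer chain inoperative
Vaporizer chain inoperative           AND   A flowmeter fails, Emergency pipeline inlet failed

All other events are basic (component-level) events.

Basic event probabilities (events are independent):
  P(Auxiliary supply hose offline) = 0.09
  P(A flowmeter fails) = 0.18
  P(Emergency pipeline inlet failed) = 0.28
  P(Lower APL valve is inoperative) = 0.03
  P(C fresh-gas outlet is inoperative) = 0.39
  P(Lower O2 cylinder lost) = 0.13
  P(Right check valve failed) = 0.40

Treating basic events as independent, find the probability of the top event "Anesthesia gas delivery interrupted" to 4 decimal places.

0.0535

P(Vaporizer chain inoperative) [AND] = 0.18 × 0.28 = 0.050400
P(Scavenge line lost) [OR] = 1 − (1−0.09) × (1−0.050400) = 0.135864
P(Pipeline path inoperative) [AND] = 0.135864 × 0.03 × 0.39 = 0.001590
P(Cylinder backup lost) [AND] = 0.13 × 0.40 = 0.052000
P(Anesthesia gas delivery interrupted) [OR] = 1 − (1−0.001590) × (1−0.052000) = 0.053507
Rounded to 4 decimal places: P(Anesthesia gas delivery interrupted) ≈ 0.0535.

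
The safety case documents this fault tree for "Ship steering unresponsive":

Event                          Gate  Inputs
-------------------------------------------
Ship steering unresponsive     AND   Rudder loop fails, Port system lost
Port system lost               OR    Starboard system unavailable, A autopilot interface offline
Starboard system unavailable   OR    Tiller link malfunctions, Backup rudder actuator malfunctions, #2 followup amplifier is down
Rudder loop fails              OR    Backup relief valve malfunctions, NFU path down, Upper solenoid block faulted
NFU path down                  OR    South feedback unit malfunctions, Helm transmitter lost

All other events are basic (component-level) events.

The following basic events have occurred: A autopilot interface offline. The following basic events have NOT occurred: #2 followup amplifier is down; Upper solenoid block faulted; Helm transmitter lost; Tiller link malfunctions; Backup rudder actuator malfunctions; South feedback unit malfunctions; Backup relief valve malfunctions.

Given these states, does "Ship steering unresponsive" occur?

NFU path down [OR]: South feedback unit malfunctions=not, Helm transmitter lost=not → no input occurs → does not occur.
Rudder loop fails [OR]: Backup relief valve malfunctions=not, NFU path down=not, Upper solenoid block faulted=not → no input occurs → does not occur.
Starboard system unavailable [OR]: Tiller link malfunctions=not, Backup rudder actuator malfunctions=not, #2 followup amplifier is down=not → no input occurs → does not occur.
Port system lost [OR]: Starboard system unavailable=not, A autopilot interface offline=occurs → at least one input occurs → occurs.
Ship steering unresponsive [AND]: Rudder loop fails=not, Port system lost=occurs → not all inputs occur → does not occur.

No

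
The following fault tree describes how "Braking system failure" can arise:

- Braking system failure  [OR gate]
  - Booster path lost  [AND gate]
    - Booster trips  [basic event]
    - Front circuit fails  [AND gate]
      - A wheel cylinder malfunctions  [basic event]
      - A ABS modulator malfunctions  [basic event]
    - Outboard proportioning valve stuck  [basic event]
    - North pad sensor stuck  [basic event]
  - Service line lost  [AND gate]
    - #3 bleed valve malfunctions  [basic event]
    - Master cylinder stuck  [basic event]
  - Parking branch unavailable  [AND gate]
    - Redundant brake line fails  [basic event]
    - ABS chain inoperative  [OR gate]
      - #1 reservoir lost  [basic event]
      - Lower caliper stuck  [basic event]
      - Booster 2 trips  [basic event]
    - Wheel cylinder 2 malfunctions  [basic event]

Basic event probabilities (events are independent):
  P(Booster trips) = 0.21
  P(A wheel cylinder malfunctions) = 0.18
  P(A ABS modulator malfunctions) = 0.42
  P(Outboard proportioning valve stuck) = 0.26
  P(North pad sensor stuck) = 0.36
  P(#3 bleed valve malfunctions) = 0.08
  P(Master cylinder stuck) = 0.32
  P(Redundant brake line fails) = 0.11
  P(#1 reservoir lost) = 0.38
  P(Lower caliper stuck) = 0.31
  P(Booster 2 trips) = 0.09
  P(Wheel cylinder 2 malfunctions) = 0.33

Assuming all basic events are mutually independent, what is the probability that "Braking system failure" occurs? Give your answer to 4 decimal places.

0.0486

P(Front circuit fails) [AND] = 0.18 × 0.42 = 0.075600
P(Booster path lost) [AND] = 0.21 × 0.075600 × 0.26 × 0.36 = 0.001486
P(Service line lost) [AND] = 0.08 × 0.32 = 0.025600
P(ABS chain inoperative) [OR] = 1 − (1−0.38) × (1−0.31) × (1−0.09) = 0.610702
P(Parking branch unavailable) [AND] = 0.11 × 0.610702 × 0.33 = 0.022168
P(Braking system failure) [OR] = 1 − (1−0.001486) × (1−0.025600) × (1−0.022168) = 0.048616
Rounded to 4 decimal places: P(Braking system failure) ≈ 0.0486.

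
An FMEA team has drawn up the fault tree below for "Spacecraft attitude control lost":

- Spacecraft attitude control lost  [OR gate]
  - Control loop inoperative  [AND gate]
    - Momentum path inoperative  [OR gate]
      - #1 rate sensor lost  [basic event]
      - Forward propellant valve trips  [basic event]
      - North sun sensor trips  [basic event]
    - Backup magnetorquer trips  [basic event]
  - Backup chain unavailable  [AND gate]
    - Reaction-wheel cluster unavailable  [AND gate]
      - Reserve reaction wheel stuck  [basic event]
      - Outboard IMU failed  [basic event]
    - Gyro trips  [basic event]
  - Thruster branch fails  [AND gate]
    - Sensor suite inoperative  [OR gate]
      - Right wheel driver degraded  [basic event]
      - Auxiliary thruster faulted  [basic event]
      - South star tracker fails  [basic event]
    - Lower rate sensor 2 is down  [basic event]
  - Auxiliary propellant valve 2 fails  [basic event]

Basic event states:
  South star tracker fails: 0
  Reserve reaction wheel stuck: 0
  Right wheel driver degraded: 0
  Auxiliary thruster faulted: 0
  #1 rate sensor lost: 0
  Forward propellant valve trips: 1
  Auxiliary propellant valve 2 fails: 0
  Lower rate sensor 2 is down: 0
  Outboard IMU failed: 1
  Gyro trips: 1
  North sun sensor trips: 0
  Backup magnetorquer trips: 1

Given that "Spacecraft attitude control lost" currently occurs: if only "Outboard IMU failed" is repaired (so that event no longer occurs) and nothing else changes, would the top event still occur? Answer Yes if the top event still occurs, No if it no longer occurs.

Counterfactual: set "Outboard IMU failed" to not occurred.
Momentum path inoperative [OR]: #1 rate sensor lost=not, Forward propellant valve trips=occurs, North sun sensor trips=not → at least one input occurs → occurs.
Control loop inoperative [AND]: Momentum path inoperative=occurs, Backup magnetorquer trips=occurs → all inputs occur → occurs.
Reaction-wheel cluster unavailable [AND]: Reserve reaction wheel stuck=not, Outboard IMU failed=not → not all inputs occur → does not occur.
Backup chain unavailable [AND]: Reaction-wheel cluster unavailable=not, Gyro trips=occurs → not all inputs occur → does not occur.
Sensor suite inoperative [OR]: Right wheel driver degraded=not, Auxiliary thruster faulted=not, South star tracker fails=not → no input occurs → does not occur.
Thruster branch fails [AND]: Sensor suite inoperative=not, Lower rate sensor 2 is down=not → not all inputs occur → does not occur.
Spacecraft attitude control lost [OR]: Control loop inoperative=occurs, Backup chain unavailable=not, Thruster branch fails=not, Auxiliary propellant valve 2 fails=not → at least one input occurs → occurs.

Yes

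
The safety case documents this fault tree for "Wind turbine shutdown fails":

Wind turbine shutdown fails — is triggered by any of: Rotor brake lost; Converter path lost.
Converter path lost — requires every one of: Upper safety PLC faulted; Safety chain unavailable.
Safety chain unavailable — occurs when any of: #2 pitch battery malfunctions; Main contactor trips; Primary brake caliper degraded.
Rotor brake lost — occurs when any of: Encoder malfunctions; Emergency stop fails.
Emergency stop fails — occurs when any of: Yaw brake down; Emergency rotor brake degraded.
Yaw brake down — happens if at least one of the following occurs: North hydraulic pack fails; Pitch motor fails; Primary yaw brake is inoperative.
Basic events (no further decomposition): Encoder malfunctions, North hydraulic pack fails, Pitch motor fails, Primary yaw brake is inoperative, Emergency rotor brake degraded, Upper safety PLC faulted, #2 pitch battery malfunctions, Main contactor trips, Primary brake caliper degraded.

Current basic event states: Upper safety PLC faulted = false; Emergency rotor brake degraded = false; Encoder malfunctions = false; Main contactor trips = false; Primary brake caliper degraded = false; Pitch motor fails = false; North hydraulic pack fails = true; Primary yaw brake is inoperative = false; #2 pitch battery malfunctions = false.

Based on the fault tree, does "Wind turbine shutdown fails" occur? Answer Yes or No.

Yaw brake down [OR]: North hydraulic pack fails=occurs, Pitch motor fails=not, Primary yaw brake is inoperative=not → at least one input occurs → occurs.
Emergency stop fails [OR]: Yaw brake down=occurs, Emergency rotor brake degraded=not → at least one input occurs → occurs.
Rotor brake lost [OR]: Encoder malfunctions=not, Emergency stop fails=occurs → at least one input occurs → occurs.
Safety chain unavailable [OR]: #2 pitch battery malfunctions=not, Main contactor trips=not, Primary brake caliper degraded=not → no input occurs → does not occur.
Converter path lost [AND]: Upper safety PLC faulted=not, Safety chain unavailable=not → not all inputs occur → does not occur.
Wind turbine shutdown fails [OR]: Rotor brake lost=occurs, Converter path lost=not → at least one input occurs → occurs.

Yes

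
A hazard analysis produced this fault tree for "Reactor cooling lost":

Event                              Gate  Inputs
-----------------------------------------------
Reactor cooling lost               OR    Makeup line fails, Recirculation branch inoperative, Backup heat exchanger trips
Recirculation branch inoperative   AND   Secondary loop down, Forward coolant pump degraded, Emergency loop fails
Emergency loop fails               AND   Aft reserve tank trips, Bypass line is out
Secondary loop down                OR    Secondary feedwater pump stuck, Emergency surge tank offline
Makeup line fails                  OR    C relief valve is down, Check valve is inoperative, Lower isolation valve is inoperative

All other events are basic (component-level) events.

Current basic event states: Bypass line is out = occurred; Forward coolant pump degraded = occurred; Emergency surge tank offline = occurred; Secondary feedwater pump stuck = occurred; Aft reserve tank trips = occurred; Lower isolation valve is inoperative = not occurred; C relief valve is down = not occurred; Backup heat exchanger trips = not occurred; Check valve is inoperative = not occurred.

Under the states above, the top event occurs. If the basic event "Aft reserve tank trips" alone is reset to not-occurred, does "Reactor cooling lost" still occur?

Counterfactual: set "Aft reserve tank trips" to not occurred.
Makeup line fails [OR]: C relief valve is down=not, Check valve is inoperative=not, Lower isolation valve is inoperative=not → no input occurs → does not occur.
Secondary loop down [OR]: Secondary feedwater pump stuck=occurs, Emergency surge tank offline=occurs → at least one input occurs → occurs.
Emergency loop fails [AND]: Aft reserve tank trips=not, Bypass line is out=occurs → not all inputs occur → does not occur.
Recirculation branch inoperative [AND]: Secondary loop down=occurs, Forward coolant pump degraded=occurs, Emergency loop fails=not → not all inputs occur → does not occur.
Reactor cooling lost [OR]: Makeup line fails=not, Recirculation branch inoperative=not, Backup heat exchanger trips=not → no input occurs → does not occur.

No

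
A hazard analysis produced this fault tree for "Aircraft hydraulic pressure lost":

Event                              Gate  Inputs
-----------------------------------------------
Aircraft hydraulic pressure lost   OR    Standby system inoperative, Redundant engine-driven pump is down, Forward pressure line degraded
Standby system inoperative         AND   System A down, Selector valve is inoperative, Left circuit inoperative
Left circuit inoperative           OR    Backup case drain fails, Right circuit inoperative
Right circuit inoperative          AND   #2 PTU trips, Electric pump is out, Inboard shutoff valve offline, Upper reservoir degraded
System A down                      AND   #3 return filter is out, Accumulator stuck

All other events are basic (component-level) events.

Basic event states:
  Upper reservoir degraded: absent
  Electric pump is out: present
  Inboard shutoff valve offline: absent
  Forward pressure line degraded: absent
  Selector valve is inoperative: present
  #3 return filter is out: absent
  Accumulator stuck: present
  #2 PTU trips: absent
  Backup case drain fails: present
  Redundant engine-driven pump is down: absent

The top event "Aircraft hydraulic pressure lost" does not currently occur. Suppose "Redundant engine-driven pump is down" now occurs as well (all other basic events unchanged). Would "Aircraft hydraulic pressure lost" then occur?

Counterfactual: set "Redundant engine-driven pump is down" to occurred.
System A down [AND]: #3 return filter is out=not, Accumulator stuck=occurs → not all inputs occur → does not occur.
Right circuit inoperative [AND]: #2 PTU trips=not, Electric pump is out=occurs, Inboard shutoff valve offline=not, Upper reservoir degraded=not → not all inputs occur → does not occur.
Left circuit inoperative [OR]: Backup case drain fails=occurs, Right circuit inoperative=not → at least one input occurs → occurs.
Standby system inoperative [AND]: System A down=not, Selector valve is inoperative=occurs, Left circuit inoperative=occurs → not all inputs occur → does not occur.
Aircraft hydraulic pressure lost [OR]: Standby system inoperative=not, Redundant engine-driven pump is down=occurs, Forward pressure line degraded=not → at least one input occurs → occurs.

Yes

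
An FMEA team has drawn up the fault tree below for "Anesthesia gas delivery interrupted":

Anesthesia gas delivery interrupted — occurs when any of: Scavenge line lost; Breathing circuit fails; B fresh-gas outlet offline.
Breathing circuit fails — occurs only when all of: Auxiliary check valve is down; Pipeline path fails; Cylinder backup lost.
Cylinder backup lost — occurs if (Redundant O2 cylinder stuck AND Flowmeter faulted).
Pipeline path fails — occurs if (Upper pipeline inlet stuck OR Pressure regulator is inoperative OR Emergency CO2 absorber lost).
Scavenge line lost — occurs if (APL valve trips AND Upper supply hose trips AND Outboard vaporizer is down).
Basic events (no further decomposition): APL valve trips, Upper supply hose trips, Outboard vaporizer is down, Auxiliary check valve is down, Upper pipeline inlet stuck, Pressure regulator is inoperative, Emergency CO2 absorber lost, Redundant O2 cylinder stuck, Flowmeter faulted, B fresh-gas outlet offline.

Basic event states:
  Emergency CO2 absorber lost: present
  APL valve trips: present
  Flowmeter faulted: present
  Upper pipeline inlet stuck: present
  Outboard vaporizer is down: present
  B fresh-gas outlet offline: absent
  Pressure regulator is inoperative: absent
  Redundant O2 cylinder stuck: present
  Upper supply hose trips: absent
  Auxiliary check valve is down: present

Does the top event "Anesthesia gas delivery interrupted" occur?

Scavenge line lost [AND]: APL valve trips=occurs, Upper supply hose trips=not, Outboard vaporizer is down=occurs → not all inputs occur → does not occur.
Pipeline path fails [OR]: Upper pipeline inlet stuck=occurs, Pressure regulator is inoperative=not, Emergency CO2 absorber lost=occurs → at least one input occurs → occurs.
Cylinder backup lost [AND]: Redundant O2 cylinder stuck=occurs, Flowmeter faulted=occurs → all inputs occur → occurs.
Breathing circuit fails [AND]: Auxiliary check valve is down=occurs, Pipeline path fails=occurs, Cylinder backup lost=occurs → all inputs occur → occurs.
Anesthesia gas delivery interrupted [OR]: Scavenge line lost=not, Breathing circuit fails=occurs, B fresh-gas outlet offline=not → at least one input occurs → occurs.

Yes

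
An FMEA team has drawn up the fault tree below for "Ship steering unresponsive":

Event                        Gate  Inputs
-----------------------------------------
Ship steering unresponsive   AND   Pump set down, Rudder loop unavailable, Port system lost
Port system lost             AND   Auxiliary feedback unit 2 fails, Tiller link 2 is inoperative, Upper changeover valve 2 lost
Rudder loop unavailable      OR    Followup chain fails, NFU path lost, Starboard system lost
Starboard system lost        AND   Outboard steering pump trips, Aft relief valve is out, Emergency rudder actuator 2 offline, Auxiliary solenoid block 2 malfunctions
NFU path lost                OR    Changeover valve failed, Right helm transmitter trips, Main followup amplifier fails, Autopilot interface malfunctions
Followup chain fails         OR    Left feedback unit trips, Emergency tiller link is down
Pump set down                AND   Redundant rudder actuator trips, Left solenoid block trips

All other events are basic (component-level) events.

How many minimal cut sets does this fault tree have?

7

Pump set down [AND]: one cut set from each child combined → 1 × 1 = 1 cut set(s).
Followup chain fails [OR]: union of children's cut sets → 2 cut set(s).
NFU path lost [OR]: union of children's cut sets → 4 cut set(s).
Starboard system lost [AND]: one cut set from each child combined → 1 × 1 × 1 × 1 = 1 cut set(s).
Rudder loop unavailable [OR]: union of children's cut sets → 7 cut set(s).
Port system lost [AND]: one cut set from each child combined → 1 × 1 × 1 = 1 cut set(s).
Ship steering unresponsive [AND]: one cut set from each child combined → 1 × 7 × 1 = 7 cut set(s).
Minimal cut sets: {Auxiliary feedback unit 2 fails, Left feedback unit trips, Left solenoid block trips, Redundant rudder actuator trips, Tiller link 2 is inoperative, Upper changeover valve 2 lost}; {Auxiliary feedback unit 2 fails, Emergency tiller link is down, Left solenoid block trips, Redundant rudder actuator trips, Tiller link 2 is inoperative, Upper changeover valve 2 lost}; {Auxiliary feedback unit 2 fails, Changeover valve failed, Left solenoid block trips, Redundant rudder actuator trips, Tiller link 2 is inoperative, Upper changeover valve 2 lost}; {Auxiliary feedback unit 2 fails, Left solenoid block trips, Redundant rudder actuator trips, Right helm transmitter trips, Tiller link 2 is inoperative, Upper changeover valve 2 lost}; {Auxiliary feedback unit 2 fails, Left solenoid block trips, Main followup amplifier fails, Redundant rudder actuator trips, Tiller link 2 is inoperative, Upper changeover valve 2 lost}; {Autopilot interface malfunctions, Auxiliary feedback unit 2 fails, Left solenoid block trips, Redundant rudder actuator trips, Tiller link 2 is inoperative, Upper changeover valve 2 lost}; {Aft relief valve is out, Auxiliary feedback unit 2 fails, Auxiliary solenoid block 2 malfunctions, Emergency rudder actuator 2 offline, Left solenoid block trips, Outboard steering pump trips, Redundant rudder actuator trips, Tiller link 2 is inoperative, Upper changeover valve 2 lost}.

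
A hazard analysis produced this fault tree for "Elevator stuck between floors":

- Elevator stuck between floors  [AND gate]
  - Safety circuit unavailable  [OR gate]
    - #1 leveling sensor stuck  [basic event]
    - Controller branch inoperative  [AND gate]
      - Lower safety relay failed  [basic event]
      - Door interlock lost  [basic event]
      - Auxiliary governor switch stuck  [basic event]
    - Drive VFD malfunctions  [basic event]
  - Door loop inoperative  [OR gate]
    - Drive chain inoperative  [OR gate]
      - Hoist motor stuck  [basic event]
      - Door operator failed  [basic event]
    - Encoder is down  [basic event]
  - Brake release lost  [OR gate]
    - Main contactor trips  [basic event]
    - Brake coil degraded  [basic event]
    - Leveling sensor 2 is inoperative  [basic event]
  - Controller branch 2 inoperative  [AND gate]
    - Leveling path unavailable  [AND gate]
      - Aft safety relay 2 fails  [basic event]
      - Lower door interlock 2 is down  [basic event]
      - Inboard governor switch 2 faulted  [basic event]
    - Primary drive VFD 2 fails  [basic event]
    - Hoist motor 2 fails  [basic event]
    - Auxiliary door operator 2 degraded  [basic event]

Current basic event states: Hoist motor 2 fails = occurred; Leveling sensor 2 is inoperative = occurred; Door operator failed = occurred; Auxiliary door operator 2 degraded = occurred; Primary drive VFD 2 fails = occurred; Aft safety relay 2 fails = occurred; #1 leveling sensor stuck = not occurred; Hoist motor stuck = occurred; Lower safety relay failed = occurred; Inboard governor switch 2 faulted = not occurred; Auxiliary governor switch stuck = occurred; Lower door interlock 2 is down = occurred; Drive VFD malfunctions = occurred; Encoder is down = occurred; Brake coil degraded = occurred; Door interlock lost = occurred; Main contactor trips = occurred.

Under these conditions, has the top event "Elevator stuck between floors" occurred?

Controller branch inoperative [AND]: Lower safety relay failed=occurs, Door interlock lost=occurs, Auxiliary governor switch stuck=occurs → all inputs occur → occurs.
Safety circuit unavailable [OR]: #1 leveling sensor stuck=not, Controller branch inoperative=occurs, Drive VFD malfunctions=occurs → at least one input occurs → occurs.
Drive chain inoperative [OR]: Hoist motor stuck=occurs, Door operator failed=occurs → at least one input occurs → occurs.
Door loop inoperative [OR]: Drive chain inoperative=occurs, Encoder is down=occurs → at least one input occurs → occurs.
Brake release lost [OR]: Main contactor trips=occurs, Brake coil degraded=occurs, Leveling sensor 2 is inoperative=occurs → at least one input occurs → occurs.
Leveling path unavailable [AND]: Aft safety relay 2 fails=occurs, Lower door interlock 2 is down=occurs, Inboard governor switch 2 faulted=not → not all inputs occur → does not occur.
Controller branch 2 inoperative [AND]: Leveling path unavailable=not, Primary drive VFD 2 fails=occurs, Hoist motor 2 fails=occurs, Auxiliary door operator 2 degraded=occurs → not all inputs occur → does not occur.
Elevator stuck between floors [AND]: Safety circuit unavailable=occurs, Door loop inoperative=occurs, Brake release lost=occurs, Controller branch 2 inoperative=not → not all inputs occur → does not occur.

No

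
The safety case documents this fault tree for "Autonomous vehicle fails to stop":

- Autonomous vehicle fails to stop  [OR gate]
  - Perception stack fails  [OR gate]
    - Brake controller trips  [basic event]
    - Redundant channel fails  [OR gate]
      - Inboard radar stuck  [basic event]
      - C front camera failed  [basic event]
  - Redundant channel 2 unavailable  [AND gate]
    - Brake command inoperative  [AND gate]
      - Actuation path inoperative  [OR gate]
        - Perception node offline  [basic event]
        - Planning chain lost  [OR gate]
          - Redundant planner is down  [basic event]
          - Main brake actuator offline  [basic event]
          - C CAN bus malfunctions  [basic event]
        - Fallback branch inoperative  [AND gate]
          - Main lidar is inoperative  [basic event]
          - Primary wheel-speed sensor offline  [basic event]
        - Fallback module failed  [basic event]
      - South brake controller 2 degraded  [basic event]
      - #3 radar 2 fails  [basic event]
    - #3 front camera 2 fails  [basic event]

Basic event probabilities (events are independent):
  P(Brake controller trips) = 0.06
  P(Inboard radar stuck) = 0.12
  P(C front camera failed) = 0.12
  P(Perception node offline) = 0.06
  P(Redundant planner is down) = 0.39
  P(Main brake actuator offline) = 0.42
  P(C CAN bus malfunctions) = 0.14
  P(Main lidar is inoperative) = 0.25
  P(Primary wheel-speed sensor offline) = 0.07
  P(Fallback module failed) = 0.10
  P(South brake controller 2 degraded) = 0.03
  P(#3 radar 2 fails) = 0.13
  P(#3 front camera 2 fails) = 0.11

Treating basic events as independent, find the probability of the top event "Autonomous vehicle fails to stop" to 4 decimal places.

0.2723

P(Redundant channel fails) [OR] = 1 − (1−0.12) × (1−0.12) = 0.225600
P(Perception stack fails) [OR] = 1 − (1−0.06) × (1−0.225600) = 0.272064
P(Planning chain lost) [OR] = 1 − (1−0.39) × (1−0.42) × (1−0.14) = 0.695732
P(Fallback branch inoperative) [AND] = 0.25 × 0.07 = 0.017500
P(Actuation path inoperative) [OR] = 1 − (1−0.06) × (1−0.695732) × (1−0.017500) × (1−0.10) = 0.747094
P(Brake command inoperative) [AND] = 0.747094 × 0.03 × 0.13 = 0.002914
P(Redundant channel 2 unavailable) [AND] = 0.002914 × 0.11 = 0.000321
P(Autonomous vehicle fails to stop) [OR] = 1 − (1−0.272064) × (1−0.000321) = 0.272298
Rounded to 4 decimal places: P(Autonomous vehicle fails to stop) ≈ 0.2723.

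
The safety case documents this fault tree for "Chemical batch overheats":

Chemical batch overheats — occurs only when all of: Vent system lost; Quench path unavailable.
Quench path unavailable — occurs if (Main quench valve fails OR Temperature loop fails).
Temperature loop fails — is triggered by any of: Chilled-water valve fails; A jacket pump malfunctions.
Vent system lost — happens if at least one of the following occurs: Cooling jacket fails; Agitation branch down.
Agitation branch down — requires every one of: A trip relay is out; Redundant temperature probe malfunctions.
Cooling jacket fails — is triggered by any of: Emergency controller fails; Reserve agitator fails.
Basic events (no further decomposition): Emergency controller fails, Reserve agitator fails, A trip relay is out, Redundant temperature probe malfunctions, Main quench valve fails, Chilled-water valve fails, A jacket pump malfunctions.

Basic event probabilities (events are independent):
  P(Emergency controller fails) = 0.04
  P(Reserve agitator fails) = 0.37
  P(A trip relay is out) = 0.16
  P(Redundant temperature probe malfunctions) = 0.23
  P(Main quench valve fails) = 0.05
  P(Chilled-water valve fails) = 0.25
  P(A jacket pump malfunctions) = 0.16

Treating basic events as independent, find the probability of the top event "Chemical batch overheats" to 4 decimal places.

P(Cooling jacket fails) [OR] = 1 − (1−0.04) × (1−0.37) = 0.395200
P(Agitation branch down) [AND] = 0.16 × 0.23 = 0.036800
P(Vent system lost) [OR] = 1 − (1−0.395200) × (1−0.036800) = 0.417457
P(Temperature loop fails) [OR] = 1 − (1−0.25) × (1−0.16) = 0.370000
P(Quench path unavailable) [OR] = 1 − (1−0.05) × (1−0.370000) = 0.401500
P(Chemical batch overheats) [AND] = 0.417457 × 0.401500 = 0.167609
Rounded to 4 decimal places: P(Chemical batch overheats) ≈ 0.1676.

0.1676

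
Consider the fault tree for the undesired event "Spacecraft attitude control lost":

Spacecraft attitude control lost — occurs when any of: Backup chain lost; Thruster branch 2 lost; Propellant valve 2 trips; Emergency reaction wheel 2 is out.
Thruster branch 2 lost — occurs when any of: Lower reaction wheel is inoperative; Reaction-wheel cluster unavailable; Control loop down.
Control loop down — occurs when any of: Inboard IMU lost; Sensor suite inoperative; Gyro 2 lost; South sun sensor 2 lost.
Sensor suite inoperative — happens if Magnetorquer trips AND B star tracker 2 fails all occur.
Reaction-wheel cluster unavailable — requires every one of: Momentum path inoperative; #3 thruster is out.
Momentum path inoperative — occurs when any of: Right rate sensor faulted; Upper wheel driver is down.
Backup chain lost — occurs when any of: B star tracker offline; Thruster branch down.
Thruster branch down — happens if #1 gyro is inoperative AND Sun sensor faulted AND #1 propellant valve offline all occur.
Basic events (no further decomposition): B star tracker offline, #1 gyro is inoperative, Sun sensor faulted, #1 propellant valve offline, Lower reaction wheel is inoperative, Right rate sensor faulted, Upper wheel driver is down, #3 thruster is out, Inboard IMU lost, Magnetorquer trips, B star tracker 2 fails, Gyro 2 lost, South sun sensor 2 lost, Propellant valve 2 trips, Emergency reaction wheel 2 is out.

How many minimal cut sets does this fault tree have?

Thruster branch down [AND]: one cut set from each child combined → 1 × 1 × 1 = 1 cut set(s).
Backup chain lost [OR]: union of children's cut sets → 2 cut set(s).
Momentum path inoperative [OR]: union of children's cut sets → 2 cut set(s).
Reaction-wheel cluster unavailable [AND]: one cut set from each child combined → 2 × 1 = 2 cut set(s).
Sensor suite inoperative [AND]: one cut set from each child combined → 1 × 1 = 1 cut set(s).
Control loop down [OR]: union of children's cut sets → 4 cut set(s).
Thruster branch 2 lost [OR]: union of children's cut sets → 7 cut set(s).
Spacecraft attitude control lost [OR]: union of children's cut sets → 11 cut set(s).

11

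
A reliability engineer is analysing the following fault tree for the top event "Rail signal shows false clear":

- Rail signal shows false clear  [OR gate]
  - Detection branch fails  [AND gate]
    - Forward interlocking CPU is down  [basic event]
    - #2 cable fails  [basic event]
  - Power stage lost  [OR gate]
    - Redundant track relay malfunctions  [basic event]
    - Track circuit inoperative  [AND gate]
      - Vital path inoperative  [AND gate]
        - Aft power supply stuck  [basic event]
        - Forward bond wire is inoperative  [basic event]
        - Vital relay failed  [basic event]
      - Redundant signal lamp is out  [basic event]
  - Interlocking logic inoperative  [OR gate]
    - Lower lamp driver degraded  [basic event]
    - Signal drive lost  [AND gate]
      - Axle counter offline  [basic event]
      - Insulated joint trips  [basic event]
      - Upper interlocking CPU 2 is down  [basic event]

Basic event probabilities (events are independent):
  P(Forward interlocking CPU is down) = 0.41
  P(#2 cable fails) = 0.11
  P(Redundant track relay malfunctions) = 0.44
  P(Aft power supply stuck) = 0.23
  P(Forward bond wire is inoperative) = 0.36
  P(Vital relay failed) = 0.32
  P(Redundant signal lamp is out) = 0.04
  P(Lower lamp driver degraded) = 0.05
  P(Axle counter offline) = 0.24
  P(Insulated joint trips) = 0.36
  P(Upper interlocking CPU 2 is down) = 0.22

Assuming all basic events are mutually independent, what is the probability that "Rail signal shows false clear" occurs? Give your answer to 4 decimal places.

0.5022

P(Detection branch fails) [AND] = 0.41 × 0.11 = 0.045100
P(Vital path inoperative) [AND] = 0.23 × 0.36 × 0.32 = 0.026496
P(Track circuit inoperative) [AND] = 0.026496 × 0.04 = 0.001060
P(Power stage lost) [OR] = 1 − (1−0.44) × (1−0.001060) = 0.440594
P(Signal drive lost) [AND] = 0.24 × 0.36 × 0.22 = 0.019008
P(Interlocking logic inoperative) [OR] = 1 − (1−0.05) × (1−0.019008) = 0.068058
P(Rail signal shows false clear) [OR] = 1 − (1−0.045100) × (1−0.440594) × (1−0.068058) = 0.502178
Rounded to 4 decimal places: P(Rail signal shows false clear) ≈ 0.5022.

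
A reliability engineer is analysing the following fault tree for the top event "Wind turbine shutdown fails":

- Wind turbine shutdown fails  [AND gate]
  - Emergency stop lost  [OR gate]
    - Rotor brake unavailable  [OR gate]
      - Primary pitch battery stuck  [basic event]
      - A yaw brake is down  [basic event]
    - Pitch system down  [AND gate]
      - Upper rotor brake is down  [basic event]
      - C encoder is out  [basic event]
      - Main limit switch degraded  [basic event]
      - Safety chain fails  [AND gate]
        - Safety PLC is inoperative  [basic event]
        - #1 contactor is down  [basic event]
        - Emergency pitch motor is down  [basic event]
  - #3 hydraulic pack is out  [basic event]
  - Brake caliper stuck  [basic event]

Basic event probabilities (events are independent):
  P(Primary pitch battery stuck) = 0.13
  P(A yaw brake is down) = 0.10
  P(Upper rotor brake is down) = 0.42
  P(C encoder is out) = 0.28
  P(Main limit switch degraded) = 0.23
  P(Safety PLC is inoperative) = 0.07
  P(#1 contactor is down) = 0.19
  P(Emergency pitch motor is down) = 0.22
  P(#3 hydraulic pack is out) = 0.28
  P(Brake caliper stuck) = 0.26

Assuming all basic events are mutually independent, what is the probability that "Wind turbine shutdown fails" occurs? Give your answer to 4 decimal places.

P(Rotor brake unavailable) [OR] = 1 − (1−0.13) × (1−0.10) = 0.217000
P(Safety chain fails) [AND] = 0.07 × 0.19 × 0.22 = 0.002926
P(Pitch system down) [AND] = 0.42 × 0.28 × 0.23 × 0.002926 = 0.000079
P(Emergency stop lost) [OR] = 1 − (1−0.217000) × (1−0.000079) = 0.217062
P(Wind turbine shutdown fails) [AND] = 0.217062 × 0.28 × 0.26 = 0.015802
Rounded to 4 decimal places: P(Wind turbine shutdown fails) ≈ 0.0158.

0.0158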